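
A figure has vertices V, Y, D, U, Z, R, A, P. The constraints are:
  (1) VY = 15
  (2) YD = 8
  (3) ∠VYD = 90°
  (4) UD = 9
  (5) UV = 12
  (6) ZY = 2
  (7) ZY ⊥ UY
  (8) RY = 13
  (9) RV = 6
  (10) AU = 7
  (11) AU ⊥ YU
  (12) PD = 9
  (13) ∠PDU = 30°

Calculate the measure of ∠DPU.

Step 1: By the law of cosines on triangle PDU: PU² = 9² + 9² − 2·9·9·cos(30°) = 21.7, so PU ≈ 4.66.
Step 2: By the inverse law of cosines on triangle DPU: cos(∠DPU) = (9² + 4.66² − 9²) / (2·9·4.66) = 21.7/83.86 = 0.2588, so ∠DPU = 75°.

Therefore, the measure of angle ∠DPU = 75°.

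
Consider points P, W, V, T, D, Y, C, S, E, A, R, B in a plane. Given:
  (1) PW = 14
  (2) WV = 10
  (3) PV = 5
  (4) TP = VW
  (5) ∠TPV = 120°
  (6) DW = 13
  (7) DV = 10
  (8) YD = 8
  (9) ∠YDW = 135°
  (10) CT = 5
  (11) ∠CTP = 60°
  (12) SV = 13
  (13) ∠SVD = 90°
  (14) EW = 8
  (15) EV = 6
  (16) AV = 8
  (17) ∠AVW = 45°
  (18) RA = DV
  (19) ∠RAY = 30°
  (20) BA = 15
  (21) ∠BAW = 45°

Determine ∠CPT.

From the given relations: TP = VW = 10.
Step 1: By the law of cosines on triangle PTC: PC² = 10² + 5² − 2·10·5·cos(60°) = 75, so PC = 5·√3.
Step 2: By the inverse law of cosines on triangle CPT: cos(∠CPT) = ((5·√3)² + 10² − 5²) / (2·5·√3·10) = 150/173.21 = 0.866, so ∠CPT = 30°.

Therefore, the measure of angle ∠CPT = 30°.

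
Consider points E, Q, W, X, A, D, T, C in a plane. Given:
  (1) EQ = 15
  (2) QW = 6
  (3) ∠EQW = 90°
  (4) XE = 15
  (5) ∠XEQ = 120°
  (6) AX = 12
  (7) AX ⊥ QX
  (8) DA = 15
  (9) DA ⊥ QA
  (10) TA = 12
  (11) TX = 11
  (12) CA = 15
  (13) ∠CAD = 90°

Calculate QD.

Step 1: By the law of cosines on triangle XEQ: XQ² = 15² + 15² − 2·15·15·cos(120°) = 675, so XQ = 15·√3.
Step 2: By the law of cosines on triangle QXA: QA² = (15·√3)² + 12² − 2·15·√3·12·cos(90°) = 819, so QA = 3·√91.
Step 3: By the law of cosines on triangle QAD: QD² = (3·√91)² + 15² − 2·3·√91·15·cos(90°) = 1044, so QD = 6·√29.

Therefore, the length of QD = 6·√29.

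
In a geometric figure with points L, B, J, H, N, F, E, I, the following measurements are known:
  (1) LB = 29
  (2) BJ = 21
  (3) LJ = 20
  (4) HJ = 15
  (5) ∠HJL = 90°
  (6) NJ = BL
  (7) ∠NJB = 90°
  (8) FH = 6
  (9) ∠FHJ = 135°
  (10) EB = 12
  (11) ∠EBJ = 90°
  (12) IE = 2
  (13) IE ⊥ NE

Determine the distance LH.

Step 1: By the law of cosines on triangle LJH: LH² = 20² + 15² − 2·20·15·cos(90°) = 625, so LH = 25.

Therefore, the length of LH = 25.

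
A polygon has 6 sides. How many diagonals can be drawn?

The number of diagonals in an n-gon is n(n - 3)/2.
For n = 6: 6(6 - 3)/2 = 6 × 3 / 2 = 9.

9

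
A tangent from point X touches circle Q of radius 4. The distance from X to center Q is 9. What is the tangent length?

The tangent, radius, and line from the external point to the center form a right triangle.
The right angle is where the tangent meets the radius.
By the Pythagorean theorem: tangent² + 4² = 9²
tangent² = 81 - 16 = 65
tangent = sqrt(65)

sqrt(65)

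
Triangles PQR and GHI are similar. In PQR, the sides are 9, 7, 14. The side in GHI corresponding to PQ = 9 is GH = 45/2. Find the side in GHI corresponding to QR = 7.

Similar triangles have proportional sides. Setting up the proportion:
GH / PQ = HI / QR
45/2 / 9 = HI / 7
HI = 7 * 45/2 / 9 = 35/2.

35/2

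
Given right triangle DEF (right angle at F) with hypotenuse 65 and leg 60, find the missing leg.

EF = sqrt(65^2 - 60^2) = sqrt(625) = 25

25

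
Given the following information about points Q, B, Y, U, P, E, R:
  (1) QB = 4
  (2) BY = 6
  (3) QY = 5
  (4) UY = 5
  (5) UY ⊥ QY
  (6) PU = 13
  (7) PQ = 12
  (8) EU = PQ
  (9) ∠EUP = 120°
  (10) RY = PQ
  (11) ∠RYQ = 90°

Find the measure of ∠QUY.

Step 1: By the law of cosines on triangle UYQ: UQ² = 5² + 5² − 2·5·5·cos(90°) = 50, so UQ = 5·√2.
Step 2: By the inverse law of cosines on triangle QUY: cos(∠QUY) = ((5·√2)² + 5² − 5²) / (2·5·√2·5) = 50/70.71 = 0.7071, so ∠QUY = 45°.

Therefore, the measure of angle ∠QUY = 45°.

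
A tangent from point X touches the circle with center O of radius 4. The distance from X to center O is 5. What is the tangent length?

The tangent, radius, and line from the external point to the center form a right triangle.
The right angle is where the tangent meets the radius.
By the Pythagorean theorem: tangent² + 4² = 5²
tangent² = 25 - 16 = 9
tangent = 3

3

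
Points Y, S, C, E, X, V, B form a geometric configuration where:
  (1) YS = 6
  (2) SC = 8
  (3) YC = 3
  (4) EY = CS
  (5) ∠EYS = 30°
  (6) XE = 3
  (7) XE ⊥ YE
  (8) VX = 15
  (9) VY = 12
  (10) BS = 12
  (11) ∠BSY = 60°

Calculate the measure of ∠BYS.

Step 1: By the law of cosines on triangle YSB: YB² = 6² + 12² − 2·6·12·cos(60°) = 108, so YB = 6·√3.
Step 2: By the inverse law of cosines on triangle BYS: cos(∠BYS) = ((6·√3)² + 6² − 12²) / (2·6·√3·6) = 0/124.71 = 0, so ∠BYS = 90°.

Therefore, the measure of angle ∠BYS = 90°.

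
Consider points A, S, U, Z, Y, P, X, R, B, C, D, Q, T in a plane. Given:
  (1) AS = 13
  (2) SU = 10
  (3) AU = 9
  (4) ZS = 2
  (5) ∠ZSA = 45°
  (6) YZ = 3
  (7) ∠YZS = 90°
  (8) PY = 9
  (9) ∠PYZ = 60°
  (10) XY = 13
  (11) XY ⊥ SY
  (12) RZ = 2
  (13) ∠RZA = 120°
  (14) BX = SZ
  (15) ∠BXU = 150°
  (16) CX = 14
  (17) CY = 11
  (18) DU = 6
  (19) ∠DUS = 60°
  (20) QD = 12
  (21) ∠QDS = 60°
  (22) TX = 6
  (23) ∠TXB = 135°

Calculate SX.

Step 1: By the law of cosines on triangle SZY: SY² = 2² + 3² − 2·2·3·cos(90°) = 13, so SY = √13.
Step 2: By the law of cosines on triangle SYX: SX² = √13² + 13² − 2·√13·13·cos(90°) = 182, so SX = √182.

Therefore, the length of SX = √182.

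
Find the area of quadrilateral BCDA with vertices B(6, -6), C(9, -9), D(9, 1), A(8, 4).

Using the Shoelace formula for a quadrilateral (vertices in order):
Area = (1/2)|sum of (x_i * y_(i+1) - x_(i+1) * y_i)|
Terms: (6*-9 - 9*-6) = 0, (9*1 - 9*-9) = 90, (9*4 - 8*1) = 28, (8*-6 - 6*4) = -72
Sum = 46
Area = (1/2)(46) = 23

23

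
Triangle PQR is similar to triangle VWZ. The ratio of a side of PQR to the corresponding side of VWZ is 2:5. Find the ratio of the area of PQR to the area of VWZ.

Area scales with the square of linear dimensions. If every length is multiplied by 2/5, then the area is multiplied by (2/5)^2 = 4/25.
The area ratio is 4:25.

4:25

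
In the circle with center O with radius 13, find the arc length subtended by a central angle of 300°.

Arc length = 2π(13)(5/6) = 65*pi/3

65*pi/3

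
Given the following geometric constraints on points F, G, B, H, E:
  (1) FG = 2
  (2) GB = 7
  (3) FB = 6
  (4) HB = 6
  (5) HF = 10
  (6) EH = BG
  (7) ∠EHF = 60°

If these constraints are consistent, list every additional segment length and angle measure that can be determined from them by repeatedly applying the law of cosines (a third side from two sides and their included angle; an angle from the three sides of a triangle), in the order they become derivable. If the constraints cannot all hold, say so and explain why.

The constraints are consistent. Derivable facts, in order:
After 1 step:
- FE = √79
- ∠BFG = 112.02°
- ∠BFH = 33.56°
- ∠BGF = 52.62°
- ∠BHF = 33.56°
- ∠FBG = 15.36°
- ∠FBH = 112.89°
After 2 steps:
- ∠EFH = 43°
- ∠FEH = 77°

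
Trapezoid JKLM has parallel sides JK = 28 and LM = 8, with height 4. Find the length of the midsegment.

The midsegment of a trapezoid = (base1 + base2) / 2
midsegment = (28 + 8) / 2
midsegment = 36 / 2
midsegment = 18

18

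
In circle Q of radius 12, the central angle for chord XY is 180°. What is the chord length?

Chord length = 2r sin(θ/2)
= 2 × 12 × sin(180°/2)
= 2 × 12 × sin(90°)
= 24

24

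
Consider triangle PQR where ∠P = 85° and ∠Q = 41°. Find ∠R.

angle R = 180 - 85 - 41 = 54 degrees.

54 degrees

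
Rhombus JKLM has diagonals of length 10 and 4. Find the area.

Area of a rhombus = (d1 * d2) / 2
Area = (10 * 4) / 2
Area = 40 / 2
Area = 20

20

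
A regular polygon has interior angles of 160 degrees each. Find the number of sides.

Each interior angle of a regular n-gon is (n - 2) * 180 / n.
Setting this equal to 160:
(n - 2) * 180 / n = 160
Each exterior angle = 180 - 160 = 20 degrees.
Since exterior angles sum to 360: n = 360 / 20 = 18.

18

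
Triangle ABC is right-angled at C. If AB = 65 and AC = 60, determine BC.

Rearranging the Pythagorean theorem to solve for the unknown leg:
leg^2 = hypotenuse^2 - known_leg^2 = 4225 - 3600 = 625
leg = sqrt(625) = 25.

25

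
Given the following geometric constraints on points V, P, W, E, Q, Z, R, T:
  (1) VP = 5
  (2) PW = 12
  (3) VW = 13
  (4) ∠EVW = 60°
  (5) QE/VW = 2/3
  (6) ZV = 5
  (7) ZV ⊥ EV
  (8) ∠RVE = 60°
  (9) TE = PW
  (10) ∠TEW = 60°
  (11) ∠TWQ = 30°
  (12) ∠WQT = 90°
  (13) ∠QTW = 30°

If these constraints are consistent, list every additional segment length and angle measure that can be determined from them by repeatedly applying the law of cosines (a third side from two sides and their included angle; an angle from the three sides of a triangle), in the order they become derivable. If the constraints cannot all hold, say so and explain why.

These constraints are not satisfiable: (11), (12) and (13) are the three interior angles of triangle TWQ, which must sum to 180°, but 30° + 90° + 30° = 150°. No planar figure meets all of them, so nothing further can be derived.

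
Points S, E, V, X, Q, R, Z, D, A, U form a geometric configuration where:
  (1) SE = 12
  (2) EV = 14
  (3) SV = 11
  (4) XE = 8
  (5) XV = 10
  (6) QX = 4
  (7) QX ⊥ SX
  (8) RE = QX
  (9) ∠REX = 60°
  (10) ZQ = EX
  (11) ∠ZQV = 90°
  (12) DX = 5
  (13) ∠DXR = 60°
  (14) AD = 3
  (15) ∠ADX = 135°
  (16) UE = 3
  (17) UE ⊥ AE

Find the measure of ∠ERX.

From the given relations: RE = QX = 4.
Step 1: By the law of cosines on triangle REX: RX² = 4² + 8² − 2·4·8·cos(60°) = 48, so RX = 4·√3.
Step 2: By the inverse law of cosines on triangle ERX: cos(∠ERX) = (4² + (4·√3)² − 8²) / (2·4·4·√3) = 0/55.43 = 0, so ∠ERX = 90°.

Therefore, the measure of angle ∠ERX = 90°.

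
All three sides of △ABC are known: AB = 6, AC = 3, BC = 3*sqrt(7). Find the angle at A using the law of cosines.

When all three sides of a triangle are known, the law of cosines can be rearranged to find any angle.
cos(C) = (a² + b² - c²) / (2ab) gives cos(A) = -1/2.
Taking the inverse cosine: A = 120°.

120°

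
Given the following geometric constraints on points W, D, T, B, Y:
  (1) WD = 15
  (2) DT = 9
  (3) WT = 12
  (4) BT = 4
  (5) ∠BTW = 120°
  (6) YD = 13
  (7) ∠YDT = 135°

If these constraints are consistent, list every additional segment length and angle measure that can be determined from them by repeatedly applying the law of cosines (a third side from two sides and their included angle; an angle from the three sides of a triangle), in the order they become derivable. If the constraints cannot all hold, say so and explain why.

The constraints are consistent. Derivable facts, in order:
After 1 step:
- TY ≈ 20.38
- WB = 4·√13
- ∠DTW = 90°
- ∠DWT = 36.87°
- ∠TDW = 53.13°
After 2 steps:
- ∠BWT = 13.9°
- ∠DTY = 26.81°
- ∠DYT = 18.19°
- ∠TBW = 46.1°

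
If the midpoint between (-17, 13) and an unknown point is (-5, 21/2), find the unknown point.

Using the midpoint formula: M = ((x1 + x2)/2, (y1 + y2)/2)
We know M = (-5, 21/2) and B = (-17, 13)
For x: -5 = (-17 + x2)/2, so x2 = 2*-5 - -17 = 7
For y: 21/2 = (13 + y2)/2, so y2 = 2*21/2 - 13 = 8
D = (7, 8)

(7, 8)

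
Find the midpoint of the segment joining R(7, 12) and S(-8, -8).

M = ((x₁ + x₂)/2, (y₁ + y₂)/2)
= ((7 + -8)/2, (12 + -8)/2)
= (-1/2, 4/2) = (-1/2, 2)

(-1/2, 2)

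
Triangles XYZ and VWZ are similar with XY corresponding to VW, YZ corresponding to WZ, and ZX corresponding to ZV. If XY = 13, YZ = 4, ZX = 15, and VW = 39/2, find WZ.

Similar triangles have proportional sides. Setting up the proportion:
VW / XY = WZ / YZ
39/2 / 13 = WZ / 4
WZ = 4 * 39/2 / 13 = 6.

6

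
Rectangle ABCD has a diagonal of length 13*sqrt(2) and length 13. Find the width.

Using the Pythagorean theorem: d^2 = a^2 + b^2
b^2 = d^2 - a^2
b^2 = 338 - 169
b^2 = 169
b = sqrt(169) = 13

13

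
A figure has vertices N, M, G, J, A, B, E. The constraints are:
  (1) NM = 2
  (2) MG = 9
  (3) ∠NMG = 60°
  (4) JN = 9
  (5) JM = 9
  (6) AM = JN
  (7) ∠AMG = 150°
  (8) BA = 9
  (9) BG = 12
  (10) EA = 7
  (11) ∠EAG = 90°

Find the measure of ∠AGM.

From the given relations: AM = JN = 9.
Step 1: By the law of cosines on triangle GMA: GA² = 9² + 9² − 2·9·9·cos(150°) = 302.3, so GA ≈ 17.39.
Step 2: By the inverse law of cosines on triangle AGM: cos(∠AGM) = (17.39² + 9² − 9²) / (2·17.39·9) = 302.3/312.96 = 0.9659, so ∠AGM = 15°.

Therefore, the measure of angle ∠AGM = 15°.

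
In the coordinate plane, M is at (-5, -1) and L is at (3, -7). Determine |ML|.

d = sqrt((3 - -5)^2 + (-7 - -1)^2)
d = sqrt(8^2 + -6^2)
d = sqrt(64 + 36)
d = sqrt(100) = 10

10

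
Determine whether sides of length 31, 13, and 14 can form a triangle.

The longest side is 31. The other two sides sum to 13 + 14 = 27.
Since 27 ≤ 31, the two shorter sides cannot reach around to close the triangle.

No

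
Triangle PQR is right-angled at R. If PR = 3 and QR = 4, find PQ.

In a right triangle, the square of the hypotenuse equals the sum of the squares of the two legs.
The legs are 3 and 4, so the hypotenuse = sqrt(9 + 16) = sqrt(25) = 5.

5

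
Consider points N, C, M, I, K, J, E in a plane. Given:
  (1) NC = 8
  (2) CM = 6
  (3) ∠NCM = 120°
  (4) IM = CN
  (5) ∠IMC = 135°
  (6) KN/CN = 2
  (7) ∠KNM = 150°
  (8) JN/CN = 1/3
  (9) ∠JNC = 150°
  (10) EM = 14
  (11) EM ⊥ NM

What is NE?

Step 1: By the law of cosines on triangle NCM: NM² = 8² + 6² − 2·8·6·cos(120°) = 148, so NM = 2·√37.
Step 2: By the law of cosines on triangle NME: NE² = (2·√37)² + 14² − 2·2·√37·14·cos(90°) = 344, so NE = 2·√86.

Therefore, the length of NE = 2·√86.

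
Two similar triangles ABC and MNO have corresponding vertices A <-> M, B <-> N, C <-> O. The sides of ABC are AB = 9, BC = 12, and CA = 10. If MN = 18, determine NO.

Similar triangles have proportional sides. Setting up the proportion:
MN / AB = NO / BC
18 / 9 = NO / 12
NO = 12 * 18 / 9 = 24.

24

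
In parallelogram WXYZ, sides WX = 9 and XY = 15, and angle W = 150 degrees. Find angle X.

In a parallelogram, consecutive angles are supplementary (sum to 180°).
angle X = 180 - angle W
angle X = 180 - 150
angle X = 30 degrees

30 degrees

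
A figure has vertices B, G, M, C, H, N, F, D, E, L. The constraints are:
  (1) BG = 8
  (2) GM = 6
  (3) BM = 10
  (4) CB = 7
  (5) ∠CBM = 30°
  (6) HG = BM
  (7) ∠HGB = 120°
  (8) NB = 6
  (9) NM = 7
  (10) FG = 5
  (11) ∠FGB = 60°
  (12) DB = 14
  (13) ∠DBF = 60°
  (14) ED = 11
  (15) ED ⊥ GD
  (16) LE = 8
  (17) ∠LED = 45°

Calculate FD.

Step 1: By the law of cosines on triangle BGF: BF² = 8² + 5² − 2·8·5·cos(60°) = 49, so BF = 7.
Step 2: By the law of cosines on triangle FBD: FD² = 7² + 14² − 2·7·14·cos(60°) = 147, so FD = 7·√3.

Therefore, the length of FD = 7·√3.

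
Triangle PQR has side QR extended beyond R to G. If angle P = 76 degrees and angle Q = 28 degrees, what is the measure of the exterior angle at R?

Exterior angle = 76 + 28 = 104 degrees (exterior angle theorem).

104 degrees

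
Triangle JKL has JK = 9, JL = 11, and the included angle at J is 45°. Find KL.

Law of cosines: KL^2 = 9^2 + 11^2 - 2(9)(11)cos(45°) = 202 - 99*sqrt(2), so KL = sqrt(202 - 99*sqrt(2)).

sqrt(202 - 99*sqrt(2))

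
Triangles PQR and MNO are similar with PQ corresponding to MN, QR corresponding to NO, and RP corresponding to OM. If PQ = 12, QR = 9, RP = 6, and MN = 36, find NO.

Since the triangles are similar, the ratio of corresponding sides is constant.
Scale factor k = MN / PQ = 36 / 12 = 3
NO = k * QR = 3 * 9 = 27

27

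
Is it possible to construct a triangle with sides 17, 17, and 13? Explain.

Sort the sides: 13, 17, 17.
It suffices to check that the sum of the two smallest exceeds the largest:
13 + 17 = 30 > 17. ✓
Yes, a valid triangle can be formed.

Yes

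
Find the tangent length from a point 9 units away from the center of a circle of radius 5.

The tangent, radius, and line from the external point to the center form a right triangle.
The right angle is where the tangent meets the radius.
By the Pythagorean theorem: tangent² + 5² = 9²
tangent² = 81 - 25 = 56
tangent = 2*sqrt(14)

2*sqrt(14)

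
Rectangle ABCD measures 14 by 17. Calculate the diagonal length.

A rectangle's diagonal splits it into two right triangles, with the diagonal as the hypotenuse.
By the Pythagorean theorem, d^2 = 14^2 + 17^2 = 485.
Therefore d = sqrt(485).

sqrt(485)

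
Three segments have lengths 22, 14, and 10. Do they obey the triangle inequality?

Yes.
The triangle inequality requires that the sum of any two sides exceeds the third.
Here 10 + 14 = 24 > 22, so the condition is met.

Yes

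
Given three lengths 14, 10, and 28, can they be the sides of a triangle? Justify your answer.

Check the triangle inequality: 14 + 10 = 24 ≤ 28.
Since the sum of two sides does not exceed the third, no triangle can be formed.

No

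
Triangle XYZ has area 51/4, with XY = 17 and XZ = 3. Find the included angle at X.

sin(C) = 2 * 51/4 / (17 * 3) = 1/2, so C = arcsin(1/2) = 30°.
Since sin(180° - C) = sin(C), the obtuse angle 150° gives the same area, so C = 30° or C = 150°.

30° or 150°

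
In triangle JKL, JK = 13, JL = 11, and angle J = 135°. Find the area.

When two sides and the included angle are known, the area formula is (1/2)ab sin(C).
The height from one side to the opposite vertex is 11 sin(135°) = 11*sqrt(2)/2.
Area = (1/2) * 13 * 11*sqrt(2)/2 = 143*sqrt(2)/4.

143*sqrt(2)/4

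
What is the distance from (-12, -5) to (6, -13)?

d = sqrt((6 - -12)^2 + (-13 - -5)^2)
d = sqrt(18^2 + -8^2)
d = sqrt(324 + 64)
d = sqrt(388) = 2*sqrt(97)

2*sqrt(97)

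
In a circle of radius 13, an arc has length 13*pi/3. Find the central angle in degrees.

The full circumference is 2πr = 26*pi.
The arc is 13*pi/3 / 26*pi = 1/6 of the full circle.
So the central angle = 1/6 × 360° = 60°.

60°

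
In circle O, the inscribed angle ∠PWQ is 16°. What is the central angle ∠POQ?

By the inscribed angle theorem, the central angle is twice the inscribed angle.
Central angle = 2 × 16° = 32°

32°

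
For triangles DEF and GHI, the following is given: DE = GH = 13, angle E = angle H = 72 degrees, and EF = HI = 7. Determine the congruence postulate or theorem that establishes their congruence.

Consider the given information: DE = GH = 13, angle E = angle H = 72 degrees, and EF = HI = 7
This is not SSS or HL: SSS requires all three pairs of sides, but we don't have that. HL only applies to right triangles with matching hypotenuse and leg.
The correct criterion is SAS. Two pairs of corresponding sides and the included angle are equal (Side-Angle-Side).

SAS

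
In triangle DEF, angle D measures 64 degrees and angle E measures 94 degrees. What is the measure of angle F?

angle F = 180 - 64 - 94 = 22 degrees.

22 degrees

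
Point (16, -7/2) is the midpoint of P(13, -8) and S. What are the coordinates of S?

Using the midpoint formula: M = ((x1 + x2)/2, (y1 + y2)/2)
We know M = (16, -7/2) and P = (13, -8)
For x: 16 = (13 + x2)/2, so x2 = 2*16 - 13 = 19
For y: -7/2 = (-8 + y2)/2, so y2 = 2*-7/2 - -8 = 1
S = (19, 1)

(19, 1)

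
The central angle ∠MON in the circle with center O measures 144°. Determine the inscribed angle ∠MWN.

By the inscribed angle theorem, the inscribed angle is half the central angle.
Inscribed angle = 144° / 2 = 72°

72°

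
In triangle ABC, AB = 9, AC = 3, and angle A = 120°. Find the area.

Area = (1/2) * AB * AC * sin(A)
Area = (1/2) * 9 * 3 * sin(120°)
Area = (1/2) * 9 * 3 * sqrt(3)/2
Area = 27*sqrt(3)/4

27*sqrt(3)/4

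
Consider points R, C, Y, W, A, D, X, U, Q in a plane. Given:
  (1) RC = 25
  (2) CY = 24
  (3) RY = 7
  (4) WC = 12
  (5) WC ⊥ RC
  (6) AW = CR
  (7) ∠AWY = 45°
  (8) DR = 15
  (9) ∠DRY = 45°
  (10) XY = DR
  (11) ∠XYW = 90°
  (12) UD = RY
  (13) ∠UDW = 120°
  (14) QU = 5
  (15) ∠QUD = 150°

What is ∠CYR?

Step 1: By the inverse law of cosines on triangle CYR: cos(∠CYR) = (24² + 7² − 25²) / (2·24·7) = 0/336 = 0, so ∠CYR = 90°.

Therefore, the measure of angle ∠CYR = 90°.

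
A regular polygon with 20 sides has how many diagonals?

Each of the 20 vertices connects to 17 non-adjacent vertices via diagonals.
Total connections = 20 × 17 = 340, but each diagonal is counted twice.
Number of diagonals = 340 / 2 = 170.

170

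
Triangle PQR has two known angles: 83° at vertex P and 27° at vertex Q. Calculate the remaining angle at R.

angle R = 180 - 83 - 27 = 70 degrees.

70 degrees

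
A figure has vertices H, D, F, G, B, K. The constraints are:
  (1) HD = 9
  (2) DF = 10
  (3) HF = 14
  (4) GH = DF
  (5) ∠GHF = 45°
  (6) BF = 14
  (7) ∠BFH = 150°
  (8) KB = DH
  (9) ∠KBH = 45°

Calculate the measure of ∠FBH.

Step 1: By the law of cosines on triangle BFH: BH² = 14² + 14² − 2·14·14·cos(150°) = 731.48, so BH ≈ 27.05.
Step 2: By the inverse law of cosines on triangle FBH: cos(∠FBH) = (14² + 27.05² − 14²) / (2·14·27.05) = 731.48/757.29 = 0.9659, so ∠FBH = 15°.

Therefore, the measure of angle ∠FBH = 15°.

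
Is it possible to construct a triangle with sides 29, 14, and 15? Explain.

Check the triangle inequality: 14 + 15 = 29 ≤ 29.
Since the sum of two sides does not exceed the third, no triangle can be formed.

No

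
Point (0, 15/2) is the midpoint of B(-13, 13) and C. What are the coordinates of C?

Using the midpoint formula: M = ((x1 + x2)/2, (y1 + y2)/2)
We know M = (0, 15/2) and B = (-13, 13)
For x: 0 = (-13 + x2)/2, so x2 = 2*0 - -13 = 13
For y: 15/2 = (13 + y2)/2, so y2 = 2*15/2 - 13 = 2
C = (13, 2)

(13, 2)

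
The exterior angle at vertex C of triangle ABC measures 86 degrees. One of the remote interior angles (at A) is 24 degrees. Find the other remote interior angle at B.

The exterior angle theorem states that an exterior angle equals the sum of the two non-adjacent interior angles.
So 86 = 24 + angle B, which gives angle B = 86 - 24 = 62 degrees.

62 degrees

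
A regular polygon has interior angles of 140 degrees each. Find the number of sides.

Exterior angle = 180 - 140 = 40. n = 360 / 40 = 9.

9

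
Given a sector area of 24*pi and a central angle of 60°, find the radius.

The sector covers 60°/360° = 1/6 of the full circle.
Full circle area = 24*pi / 1/6 = 144*pi.
Since full area = πr², we get r² = 144*pi/π = 144, so r = 12.

12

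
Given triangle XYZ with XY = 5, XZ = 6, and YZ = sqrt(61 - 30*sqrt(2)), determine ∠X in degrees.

When all three sides of a triangle are known, the law of cosines can be rearranged to find any angle.
cos(C) = (a² + b² - c²) / (2ab) gives cos(X) = sqrt(2)/2.
Taking the inverse cosine: X = 45°.

45°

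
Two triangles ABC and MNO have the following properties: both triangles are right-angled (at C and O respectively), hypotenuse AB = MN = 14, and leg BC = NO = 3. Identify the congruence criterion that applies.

Consider the given information: both triangles are right-angled (at C and O respectively), hypotenuse AB = MN = 14, and leg BC = NO = 3
This is not SSS or AAS: SSS requires all three pairs of sides, but we don't have that. AAS requires two angles and a non-included side.
The correct criterion is HL. The hypotenuse and one leg of two right triangles are equal (Hypotenuse-Leg).

HL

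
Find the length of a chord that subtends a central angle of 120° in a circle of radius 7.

Drop a perpendicular from the center to the chord, bisecting both the chord and the central angle.
Each half-chord = r sin(θ/2) = 7 sin(60°).
The full chord = 2 × 7 × sin(60°) = 7*sqrt(3).

7*sqrt(3)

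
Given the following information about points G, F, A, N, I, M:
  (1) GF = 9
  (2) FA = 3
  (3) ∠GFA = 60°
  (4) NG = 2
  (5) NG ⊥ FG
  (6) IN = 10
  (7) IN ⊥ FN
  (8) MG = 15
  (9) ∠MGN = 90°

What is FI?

Step 1: By the law of cosines on triangle FGN: FN² = 9² + 2² − 2·9·2·cos(90°) = 85, so FN = √85.
Step 2: By the law of cosines on triangle FNI: FI² = √85² + 10² − 2·√85·10·cos(90°) = 185, so FI = √185.

Therefore, the length of FI = √185.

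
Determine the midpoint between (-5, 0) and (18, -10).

The midpoint is the average of the coordinates:
x: (-5 + 18)/2 = 13/2
y: (0 + -10)/2 = -5
Midpoint = (13/2, -5)

(13/2, -5)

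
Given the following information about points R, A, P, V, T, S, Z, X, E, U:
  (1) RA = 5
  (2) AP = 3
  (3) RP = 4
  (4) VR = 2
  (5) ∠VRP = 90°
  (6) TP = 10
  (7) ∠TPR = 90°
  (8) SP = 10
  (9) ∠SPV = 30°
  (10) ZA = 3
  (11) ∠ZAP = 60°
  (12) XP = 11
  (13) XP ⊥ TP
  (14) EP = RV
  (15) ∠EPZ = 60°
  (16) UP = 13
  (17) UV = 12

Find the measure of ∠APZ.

Step 1: By the law of cosines on triangle PAZ: PZ² = 3² + 3² − 2·3·3·cos(60°) = 9, so PZ = 3.
Step 2: By the inverse law of cosines on triangle APZ: cos(∠APZ) = (3² + 3² − 3²) / (2·3·3) = 9/18 = 0.5, so ∠APZ = 60°.

Therefore, the measure of angle ∠APZ = 60°.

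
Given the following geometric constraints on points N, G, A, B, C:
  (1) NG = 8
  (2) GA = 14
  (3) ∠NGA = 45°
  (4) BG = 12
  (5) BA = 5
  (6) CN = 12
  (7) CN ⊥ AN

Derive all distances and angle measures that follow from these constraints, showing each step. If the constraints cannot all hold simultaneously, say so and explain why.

The constraints are consistent.

Step 1: From NG = 8, GA = 14, and ∠NGA = 45°, by the law of cosines:
  NA² = NG² + GA² - 2·NG·GA·cos(45°) = 64 + 196 - 158.4 = 101.6
  NA ≈ 10.08

Step 2: From GA = 14, GB = 12, AB = 5, by the inverse law of cosines:
  cos(∠AGB) = (GA² + GB² - AB²) / (2·GA·GB)
  ∠AGB = 20.36°

Step 3: From AB = 5, AG = 14, BG = 12, by the inverse law of cosines:
  cos(∠BAG) = (AB² + AG² - BG²) / (2·AB·AG)
  ∠BAG = 56.63°

Step 4: From BA = 5, BG = 12, AG = 14, by the inverse law of cosines:
  cos(∠ABG) = (BA² + BG² - AG²) / (2·BA·BG)
  ∠ABG = 103°

Step 5: From AN = 10.08, NC = 12, and ∠ANC = 90°, by the law of cosines:
  AC² = AN² + NC² - 2·AN·NC·cos(90°) = 101.6 + 144 - 0 = 245.6
  AC ≈ 15.67

Step 6: From NA = 10.08, NG = 8, AG = 14, by the inverse law of cosines:
  cos(∠ANG) = (NA² + NG² - AG²) / (2·NA·NG)
  ∠ANG = 100.86°

Step 7: From AG = 14, AN = 10.08, GN = 8, by the inverse law of cosines:
  cos(∠GAN) = (AG² + AN² - GN²) / (2·AG·AN)
  ∠GAN = 34.14°

Step 8: From AC = 15.67, AN = 10.08, CN = 12, by the inverse law of cosines:
  cos(∠CAN) = (AC² + AN² - CN²) / (2·AC·AN)
  ∠CAN = 49.97°

Step 9: From CA = 15.67, CN = 12, AN = 10.08, by the inverse law of cosines:
  cos(∠ACN) = (CA² + CN² - AN²) / (2·CA·CN)
  ∠ACN = 40.03°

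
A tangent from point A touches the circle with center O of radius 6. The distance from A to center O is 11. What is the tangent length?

tangent = √(d² - r²) = √(11² - 6²) = √(121 - 36) = √85 = sqrt(85)

sqrt(85)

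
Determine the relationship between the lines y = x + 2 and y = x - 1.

Slope of line 1: m1 = 1
Slope of line 2: m2 = 1
Since m1 = m2 = 1, the lines are parallel.

Parallel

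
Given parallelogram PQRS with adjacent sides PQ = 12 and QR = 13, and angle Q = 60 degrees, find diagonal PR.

The diagonal of a parallelogram can be found by treating two adjacent sides and the diagonal as a triangle.
Applying the law of cosines with sides 12, 13 and included angle 60°:
d^2 = 144 + 169 - 312*cos(60°) = 157
d = sqrt(157)

sqrt(157)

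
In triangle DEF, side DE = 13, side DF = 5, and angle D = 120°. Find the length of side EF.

When two sides and the included angle are known, the law of cosines gives the third side.
c^2 = a^2 + b^2 - 2ab cos(C) generalizes the Pythagorean theorem to non-right triangles.
Here: EF^2 = 169 + 25 - 130*(-1/2) = 259
EF = sqrt(259)

sqrt(259)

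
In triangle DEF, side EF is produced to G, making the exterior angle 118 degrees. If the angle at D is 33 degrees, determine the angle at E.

The exterior angle theorem states that an exterior angle equals the sum of the two non-adjacent interior angles.
So 118 = 33 + angle E, which gives angle E = 118 - 33 = 85 degrees.

85 degrees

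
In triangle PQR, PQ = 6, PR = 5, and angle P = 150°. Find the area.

Area = (1/2) * PQ * PR * sin(P)
Area = (1/2) * 6 * 5 * sin(150°)
Area = (1/2) * 6 * 5 * 1/2
Area = 15/2

15/2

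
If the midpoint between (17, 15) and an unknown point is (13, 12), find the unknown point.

Using the midpoint formula: M = ((x1 + x2)/2, (y1 + y2)/2)
We know M = (13, 12) and J = (17, 15)
For x: 13 = (17 + x2)/2, so x2 = 2*13 - 17 = 9
For y: 12 = (15 + y2)/2, so y2 = 2*12 - 15 = 9
M = (9, 9)

(9, 9)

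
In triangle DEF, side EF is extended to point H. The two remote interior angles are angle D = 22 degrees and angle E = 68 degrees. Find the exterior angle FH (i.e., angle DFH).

Exterior angle = 22 + 68 = 90 degrees (exterior angle theorem).

90 degrees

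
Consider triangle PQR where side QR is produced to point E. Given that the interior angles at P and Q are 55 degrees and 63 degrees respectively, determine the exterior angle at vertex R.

The interior angle at R is 180 - 55 - 63 = 62 degrees.
The exterior angle and interior angle at R are supplementary:
Exterior angle = 180 - 62 = 118 degrees.

118 degrees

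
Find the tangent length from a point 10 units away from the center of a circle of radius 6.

The tangent, radius, and line from the external point to the center form a right triangle.
The right angle is where the tangent meets the radius.
By the Pythagorean theorem: tangent² + 6² = 10²
tangent² = 100 - 36 = 64
tangent = 8

8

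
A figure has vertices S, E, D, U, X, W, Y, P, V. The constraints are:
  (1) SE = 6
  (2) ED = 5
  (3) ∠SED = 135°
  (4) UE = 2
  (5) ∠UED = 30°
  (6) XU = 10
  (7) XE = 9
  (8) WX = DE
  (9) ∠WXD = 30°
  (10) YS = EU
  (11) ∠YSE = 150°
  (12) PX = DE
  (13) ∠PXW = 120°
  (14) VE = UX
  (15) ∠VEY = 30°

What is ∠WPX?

From the given relations: PX = DE = 5; WX = DE = 5.
Step 1: By the law of cosines on triangle PXW: PW² = 5² + 5² − 2·5·5·cos(120°) = 75, so PW = 5·√3.
Step 2: By the inverse law of cosines on triangle WPX: cos(∠WPX) = ((5·√3)² + 5² − 5²) / (2·5·√3·5) = 75/86.6 = 0.866, so ∠WPX = 30°.

Therefore, the measure of angle ∠WPX = 30°.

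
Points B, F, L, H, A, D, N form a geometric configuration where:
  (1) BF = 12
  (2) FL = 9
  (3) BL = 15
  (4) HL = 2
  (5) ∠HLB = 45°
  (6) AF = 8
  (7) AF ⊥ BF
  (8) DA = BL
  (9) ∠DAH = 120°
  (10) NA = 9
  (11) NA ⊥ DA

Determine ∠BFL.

Step 1: By the inverse law of cosines on triangle BFL: cos(∠BFL) = (12² + 9² − 15²) / (2·12·9) = 0/216 = 0, so ∠BFL = 90°.

Therefore, the measure of angle ∠BFL = 90°.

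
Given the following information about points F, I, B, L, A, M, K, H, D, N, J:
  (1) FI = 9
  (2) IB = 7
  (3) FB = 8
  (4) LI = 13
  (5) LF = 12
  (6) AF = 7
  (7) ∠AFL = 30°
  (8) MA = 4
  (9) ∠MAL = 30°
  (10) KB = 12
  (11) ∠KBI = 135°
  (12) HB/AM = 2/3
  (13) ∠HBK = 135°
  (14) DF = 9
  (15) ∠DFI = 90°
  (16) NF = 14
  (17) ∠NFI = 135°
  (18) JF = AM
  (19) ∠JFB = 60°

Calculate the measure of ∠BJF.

From the given relations: JF = AM = 4.
Step 1: By the law of cosines on triangle JFB: JB² = 4² + 8² − 2·4·8·cos(60°) = 48, so JB = 4·√3.
Step 2: By the inverse law of cosines on triangle BJF: cos(∠BJF) = ((4·√3)² + 4² − 8²) / (2·4·√3·4) = 0/55.43 = 0, so ∠BJF = 90°.

Therefore, the measure of angle ∠BJF = 90°.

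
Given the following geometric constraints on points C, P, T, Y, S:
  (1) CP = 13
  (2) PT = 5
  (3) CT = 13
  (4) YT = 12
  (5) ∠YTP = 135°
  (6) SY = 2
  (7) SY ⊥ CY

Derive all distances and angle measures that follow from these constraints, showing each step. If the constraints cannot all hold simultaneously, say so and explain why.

The constraints are consistent.

Step 1: From PT = 5, TY = 12, and ∠PTY = 135°, by the law of cosines:
  PY² = PT² + TY² - 2·PT·TY·cos(135°) = 25 + 144 + 84.85 = 253.9
  PY ≈ 15.93

Step 2: From CP = 13, CT = 13, PT = 5, by the inverse law of cosines:
  cos(∠PCT) = (CP² + CT² - PT²) / (2·CP·CT)
  ∠PCT = 22.17°

Step 3: From PC = 13, PT = 5, CT = 13, by the inverse law of cosines:
  cos(∠CPT) = (PC² + PT² - CT²) / (2·PC·PT)
  ∠CPT = 78.91°

Step 4: From TC = 13, TP = 5, CP = 13, by the inverse law of cosines:
  cos(∠CTP) = (TC² + TP² - CP²) / (2·TC·TP)
  ∠CTP = 78.91°

Step 5: From PT = 5, PY = 15.93, TY = 12, by the inverse law of cosines:
  cos(∠TPY) = (PT² + PY² - TY²) / (2·PT·PY)
  ∠TPY = 32.18°

Step 6: From YP = 15.93, YT = 12, PT = 5, by the inverse law of cosines:
  cos(∠PYT) = (YP² + YT² - PT²) / (2·YP·YT)
  ∠PYT = 12.82°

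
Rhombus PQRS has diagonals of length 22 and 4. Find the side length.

Half-diagonals are 11 and 2. side = sqrt(11^2 + 2^2) = sqrt(125) = 5*sqrt(5)

5*sqrt(5)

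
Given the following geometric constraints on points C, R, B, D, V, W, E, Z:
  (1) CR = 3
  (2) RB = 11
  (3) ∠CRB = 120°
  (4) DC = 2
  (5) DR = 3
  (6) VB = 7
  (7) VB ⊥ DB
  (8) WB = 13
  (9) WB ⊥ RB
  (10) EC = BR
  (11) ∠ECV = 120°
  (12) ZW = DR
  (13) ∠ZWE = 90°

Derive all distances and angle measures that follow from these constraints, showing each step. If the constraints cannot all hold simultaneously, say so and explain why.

The constraints are consistent.

From the given relations:
  EC = BR = 11
  ZW = DR = 3

Step 1: From CR = 3, RB = 11, and ∠CRB = 120°, by the law of cosines:
  CB² = CR² + RB² - 2·CR·RB·cos(120°) = 9 + 121 + 33 = 163
  CB = √163

Step 2: From RB = 11, BW = 13, and ∠RBW = 90°, by the law of cosines:
  RW² = RB² + BW² - 2·RB·BW·cos(90°) = 121 + 169 - 0 = 290
  RW ≈ 17.03

Step 3: From CD = 2, CR = 3, DR = 3, by the inverse law of cosines:
  cos(∠DCR) = (CD² + CR² - DR²) / (2·CD·CR)
  ∠DCR = 70.53°

Step 4: From RC = 3, RD = 3, CD = 2, by the inverse law of cosines:
  cos(∠CRD) = (RC² + RD² - CD²) / (2·RC·RD)
  ∠CRD = 38.94°

Step 5: From DC = 2, DR = 3, CR = 3, by the inverse law of cosines:
  cos(∠CDR) = (DC² + DR² - CR²) / (2·DC·DR)
  ∠CDR = 70.53°

Step 6: From CB = √163, CR = 3, BR = 11, by the inverse law of cosines:
  cos(∠BCR) = (CB² + CR² - BR²) / (2·CB·CR)
  ∠BCR = 48.26°

Step 7: From RB = 11, RW = 17.03, BW = 13, by the inverse law of cosines:
  cos(∠BRW) = (RB² + RW² - BW²) / (2·RB·RW)
  ∠BRW = 49.76°

Step 8: From BC = √163, BR = 11, CR = 3, by the inverse law of cosines:
  cos(∠CBR) = (BC² + BR² - CR²) / (2·BC·BR)
  ∠CBR = 11.74°

Step 9: From WB = 13, WR = 17.03, BR = 11, by the inverse law of cosines:
  cos(∠BWR) = (WB² + WR² - BR²) / (2·WB·WR)
  ∠BWR = 40.24°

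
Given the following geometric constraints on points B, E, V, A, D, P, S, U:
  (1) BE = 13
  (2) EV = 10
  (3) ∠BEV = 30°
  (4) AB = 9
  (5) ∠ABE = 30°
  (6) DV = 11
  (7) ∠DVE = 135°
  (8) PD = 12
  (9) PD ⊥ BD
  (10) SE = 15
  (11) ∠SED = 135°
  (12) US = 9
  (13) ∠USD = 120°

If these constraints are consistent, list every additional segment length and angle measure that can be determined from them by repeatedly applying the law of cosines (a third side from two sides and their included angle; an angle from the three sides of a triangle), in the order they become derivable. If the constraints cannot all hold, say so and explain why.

The constraints are consistent. Derivable facts, in order:
After 1 step:
- BV ≈ 6.62
- EA ≈ 6.88
- ED ≈ 19.41
After 2 steps:
- DS ≈ 31.83
- ∠AEB = 40.84°
- ∠BAE = 109.16°
- ∠BVE = 100.96°
- ∠DEV = 23.63°
- ∠EBV = 49.04°
- ∠EDV = 21.37°
After 3 steps:
- DU ≈ 37.16
- ∠DSE = 25.54°
- ∠EDS = 19.46°
After 4 steps:
- ∠DUS = 47.89°
- ∠SDU = 12.11°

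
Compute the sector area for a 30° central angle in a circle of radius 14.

Sector area = π(14²)(1/12) = 49*pi/3

49*pi/3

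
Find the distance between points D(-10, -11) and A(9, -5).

d = sqrt((19)^2 + (6)^2) = sqrt(397)

sqrt(397)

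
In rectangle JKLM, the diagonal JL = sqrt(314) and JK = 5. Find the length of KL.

b = sqrt(d^2 - a^2) = sqrt(314 - 25) = sqrt(289) = 17

17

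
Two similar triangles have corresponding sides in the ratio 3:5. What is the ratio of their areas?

Area ratio = (side ratio)^2 = (3/5)^2 = 9:25.

9:25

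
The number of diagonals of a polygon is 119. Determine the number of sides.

Using d = n(n - 3)/2, we solve 119 = n(n - 3)/2.
So n(n - 3) = 238.
Testing n = 17: 17 * 14 = 238 = 238. Correct.
The polygon has 17 sides.

17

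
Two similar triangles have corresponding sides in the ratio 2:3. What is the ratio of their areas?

The ratio of areas of similar triangles equals the square of the side ratio.
Side ratio = 2:3
Area ratio = (2/3)^2 = 4/9 = 4:9

4:9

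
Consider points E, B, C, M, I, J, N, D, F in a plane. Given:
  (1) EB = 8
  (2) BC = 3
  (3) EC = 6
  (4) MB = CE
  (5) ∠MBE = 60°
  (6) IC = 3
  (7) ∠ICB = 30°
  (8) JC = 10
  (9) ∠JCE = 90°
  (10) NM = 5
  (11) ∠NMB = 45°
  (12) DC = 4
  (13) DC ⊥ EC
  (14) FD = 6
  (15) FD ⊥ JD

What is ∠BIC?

Step 1: By the law of cosines on triangle ICB: IB² = 3² + 3² − 2·3·3·cos(30°) = 2.41, so IB ≈ 1.55.
Step 2: By the inverse law of cosines on triangle BIC: cos(∠BIC) = (1.55² + 3² − 3²) / (2·1.55·3) = 2.41/9.32 = 0.2588, so ∠BIC = 75°.

Therefore, the measure of angle ∠BIC = 75°.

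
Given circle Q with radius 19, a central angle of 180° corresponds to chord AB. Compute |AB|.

Chord = 2(19) sin(90°) = 38

38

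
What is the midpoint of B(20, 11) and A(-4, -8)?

The midpoint is the average of the coordinates:
x: (20 + -4)/2 = 8
y: (11 + -8)/2 = 3/2
Midpoint = (8, 3/2)

(8, 3/2)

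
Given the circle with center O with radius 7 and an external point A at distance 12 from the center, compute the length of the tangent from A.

tangent = √(d² - r²) = √(12² - 7²) = √(144 - 49) = √95 = sqrt(95)

sqrt(95)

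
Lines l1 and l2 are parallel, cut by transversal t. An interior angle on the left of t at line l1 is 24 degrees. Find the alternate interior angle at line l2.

Alternate interior angles lie on opposite sides of the transversal, between the parallel lines.
By the alternate interior angle theorem, they are equal: 24 degrees.

24 degrees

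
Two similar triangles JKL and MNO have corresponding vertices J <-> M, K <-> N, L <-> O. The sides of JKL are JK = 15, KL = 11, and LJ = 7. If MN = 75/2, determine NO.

k = 75/2/15 = 5/2. NO = 5/2 * 11 = 55/2.

55/2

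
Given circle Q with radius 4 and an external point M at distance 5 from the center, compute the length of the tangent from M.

tangent = √(d² - r²) = √(5² - 4²) = √(25 - 16) = √9 = 3

3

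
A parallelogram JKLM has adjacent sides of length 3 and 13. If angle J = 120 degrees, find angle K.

In a parallelogram, consecutive angles are supplementary (sum to 180°).
angle K = 180 - angle J
angle K = 180 - 120
angle K = 60 degrees

60 degrees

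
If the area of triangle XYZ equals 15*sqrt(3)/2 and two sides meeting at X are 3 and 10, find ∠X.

From the SAS area formula Area = (1/2)ab sin(C), rearranging gives sin(C) = 2*Area/(ab).
sin(C) = 2 * 15*sqrt(3)/2 / (30) = sqrt(3)/2.
Therefore C = arcsin(sqrt(3)/2) = 60°.
Since sin(180° - C) = sin(C), the obtuse angle 120° gives the same area, so C = 60° or C = 120°.

60° or 120°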